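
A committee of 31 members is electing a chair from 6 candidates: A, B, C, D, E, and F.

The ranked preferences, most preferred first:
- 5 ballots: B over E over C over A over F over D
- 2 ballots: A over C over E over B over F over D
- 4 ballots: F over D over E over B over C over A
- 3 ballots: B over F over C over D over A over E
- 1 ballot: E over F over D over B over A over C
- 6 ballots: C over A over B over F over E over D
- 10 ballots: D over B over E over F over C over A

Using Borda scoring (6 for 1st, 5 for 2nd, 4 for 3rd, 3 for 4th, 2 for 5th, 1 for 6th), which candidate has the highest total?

A: 5×3 + 2×6 + 4×1 + 3×2 + 1×2 + 6×5 + 10×1 = 79
B: 5×6 + 2×3 + 4×3 + 3×6 + 1×3 + 6×4 + 10×5 = 143
C: 5×4 + 2×5 + 4×2 + 3×4 + 1×1 + 6×6 + 10×2 = 107
D: 5×1 + 2×1 + 4×5 + 3×3 + 1×4 + 6×1 + 10×6 = 106
E: 5×5 + 2×4 + 4×4 + 3×1 + 1×6 + 6×2 + 10×4 = 110
F: 5×2 + 2×2 + 4×6 + 3×5 + 1×5 + 6×3 + 10×3 = 106

B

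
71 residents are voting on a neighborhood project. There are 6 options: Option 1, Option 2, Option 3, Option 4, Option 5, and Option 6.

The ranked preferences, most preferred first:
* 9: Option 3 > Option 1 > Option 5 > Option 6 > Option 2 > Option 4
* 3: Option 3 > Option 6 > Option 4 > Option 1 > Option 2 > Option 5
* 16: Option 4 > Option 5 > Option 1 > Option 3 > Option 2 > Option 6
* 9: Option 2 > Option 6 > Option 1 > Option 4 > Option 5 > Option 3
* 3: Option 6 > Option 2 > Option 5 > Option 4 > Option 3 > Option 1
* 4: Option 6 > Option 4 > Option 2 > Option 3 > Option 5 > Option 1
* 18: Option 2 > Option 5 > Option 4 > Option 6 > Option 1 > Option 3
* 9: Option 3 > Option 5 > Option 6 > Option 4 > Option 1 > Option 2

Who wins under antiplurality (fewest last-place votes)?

Last-place votes: Option 1 7, Option 2 9, Option 3 27, Option 4 9, Option 5 3, Option 6 16.

Option 5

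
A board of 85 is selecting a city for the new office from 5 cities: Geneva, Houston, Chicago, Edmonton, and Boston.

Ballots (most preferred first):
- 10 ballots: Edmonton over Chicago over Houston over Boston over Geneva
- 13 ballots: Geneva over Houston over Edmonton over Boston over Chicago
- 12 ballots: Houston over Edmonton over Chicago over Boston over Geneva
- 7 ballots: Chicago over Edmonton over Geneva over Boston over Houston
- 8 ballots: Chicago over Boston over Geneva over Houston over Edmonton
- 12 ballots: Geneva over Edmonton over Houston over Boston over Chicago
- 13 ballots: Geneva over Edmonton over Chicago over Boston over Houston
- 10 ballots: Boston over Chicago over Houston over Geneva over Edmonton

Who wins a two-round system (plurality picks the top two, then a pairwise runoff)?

Chicago

Round 1 first-place votes: Geneva 38, Houston 12, Chicago 15, Edmonton 10, Boston 10. Geneva and Chicago advance.
Runoff: Geneva is ranked above Chicago on 38 ballots, Chicago above Geneva on 47.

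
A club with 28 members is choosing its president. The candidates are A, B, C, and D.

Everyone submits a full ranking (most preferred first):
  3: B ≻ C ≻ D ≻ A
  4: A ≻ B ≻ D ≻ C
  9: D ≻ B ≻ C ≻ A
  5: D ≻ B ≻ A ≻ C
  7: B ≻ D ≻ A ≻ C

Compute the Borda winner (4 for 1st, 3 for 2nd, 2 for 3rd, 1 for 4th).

B

A: 3×1 + 4×4 + 9×1 + 5×2 + 7×2 = 52
B: 3×4 + 4×3 + 9×3 + 5×3 + 7×4 = 94
C: 3×3 + 4×1 + 9×2 + 5×1 + 7×1 = 43
D: 3×2 + 4×2 + 9×4 + 5×4 + 7×3 = 91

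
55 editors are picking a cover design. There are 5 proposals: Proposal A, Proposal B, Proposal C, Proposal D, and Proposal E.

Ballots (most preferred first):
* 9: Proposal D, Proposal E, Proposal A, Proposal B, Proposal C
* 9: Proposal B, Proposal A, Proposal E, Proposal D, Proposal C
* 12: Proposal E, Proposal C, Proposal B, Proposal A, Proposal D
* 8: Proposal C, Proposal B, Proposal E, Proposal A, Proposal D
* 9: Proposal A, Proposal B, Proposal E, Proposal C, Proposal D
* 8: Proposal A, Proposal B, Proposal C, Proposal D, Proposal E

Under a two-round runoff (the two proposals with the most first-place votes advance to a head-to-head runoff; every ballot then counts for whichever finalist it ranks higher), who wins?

Proposal E

Round 1 first-place votes: Proposal A 17, Proposal B 9, Proposal C 8, Proposal D 9, Proposal E 12. Proposal A and Proposal E advance.
Runoff: Proposal A is ranked above Proposal E on 26 ballots, Proposal E above Proposal A on 29.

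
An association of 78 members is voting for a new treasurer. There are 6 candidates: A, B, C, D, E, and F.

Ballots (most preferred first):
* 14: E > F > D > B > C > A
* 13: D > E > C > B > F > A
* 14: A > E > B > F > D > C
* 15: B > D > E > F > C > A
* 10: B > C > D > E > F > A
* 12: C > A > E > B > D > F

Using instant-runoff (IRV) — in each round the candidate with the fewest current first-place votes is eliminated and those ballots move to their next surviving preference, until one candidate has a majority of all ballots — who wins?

Round 1: A 14, B 25, C 12, D 13, E 14, F 0. F eliminated.
Round 2: A 14, B 25, C 12, D 13, E 14. C eliminated.
Round 3: A 26, B 25, D 13, E 14. D eliminated.
Round 4: A 26, B 25, E 27. B eliminated.
Round 5: A 26, E 52. E has a majority (≥40).

E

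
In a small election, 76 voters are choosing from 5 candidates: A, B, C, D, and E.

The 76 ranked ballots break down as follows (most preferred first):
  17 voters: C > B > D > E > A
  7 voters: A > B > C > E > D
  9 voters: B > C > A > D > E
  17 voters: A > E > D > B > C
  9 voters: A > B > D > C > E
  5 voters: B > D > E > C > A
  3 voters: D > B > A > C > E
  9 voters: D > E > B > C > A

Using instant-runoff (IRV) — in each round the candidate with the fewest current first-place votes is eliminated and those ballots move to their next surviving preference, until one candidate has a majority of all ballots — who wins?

B

Round 1: A 33, B 14, C 17, D 12, E 0. E eliminated.
Round 2: A 33, B 14, C 17, D 12. D eliminated.
Round 3: A 33, B 26, C 17. C eliminated.
Round 4: A 33, B 43. B has a majority (≥39).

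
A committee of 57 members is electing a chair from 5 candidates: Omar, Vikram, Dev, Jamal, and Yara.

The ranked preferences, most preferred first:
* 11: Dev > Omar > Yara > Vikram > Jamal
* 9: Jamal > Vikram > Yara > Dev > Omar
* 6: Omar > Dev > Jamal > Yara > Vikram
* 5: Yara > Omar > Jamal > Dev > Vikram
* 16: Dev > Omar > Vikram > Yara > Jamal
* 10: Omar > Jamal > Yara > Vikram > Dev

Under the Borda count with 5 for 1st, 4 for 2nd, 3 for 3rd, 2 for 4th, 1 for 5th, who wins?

Omar: 11×4 + 9×1 + 6×5 + 5×4 + 16×4 + 10×5 = 217
Vikram: 11×2 + 9×4 + 6×1 + 5×1 + 16×3 + 10×2 = 137
Dev: 11×5 + 9×2 + 6×4 + 5×2 + 16×5 + 10×1 = 197
Jamal: 11×1 + 9×5 + 6×3 + 5×3 + 16×1 + 10×4 = 145
Yara: 11×3 + 9×3 + 6×2 + 5×5 + 16×2 + 10×3 = 159

Omar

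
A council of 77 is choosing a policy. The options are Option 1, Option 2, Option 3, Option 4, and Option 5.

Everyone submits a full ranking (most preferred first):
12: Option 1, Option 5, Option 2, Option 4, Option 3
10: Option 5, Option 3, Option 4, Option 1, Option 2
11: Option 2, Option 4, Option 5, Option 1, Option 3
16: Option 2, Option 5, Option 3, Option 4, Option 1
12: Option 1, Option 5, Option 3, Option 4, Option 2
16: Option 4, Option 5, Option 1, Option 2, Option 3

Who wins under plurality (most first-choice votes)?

Option 2

First-place votes: Option 1 24, Option 2 27, Option 3 0, Option 4 16, Option 5 10.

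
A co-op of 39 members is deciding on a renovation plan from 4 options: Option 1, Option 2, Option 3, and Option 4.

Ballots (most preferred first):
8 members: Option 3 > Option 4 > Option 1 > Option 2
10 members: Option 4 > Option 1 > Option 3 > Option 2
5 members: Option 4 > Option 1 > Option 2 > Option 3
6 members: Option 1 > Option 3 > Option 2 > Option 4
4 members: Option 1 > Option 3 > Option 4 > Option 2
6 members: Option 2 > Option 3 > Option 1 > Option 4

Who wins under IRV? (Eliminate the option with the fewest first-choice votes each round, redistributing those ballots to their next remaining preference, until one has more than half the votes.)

Round 1: Option 1 10, Option 2 6, Option 3 8, Option 4 15. Option 2 eliminated.
Round 2: Option 1 10, Option 3 14, Option 4 15. Option 1 eliminated.
Round 3: Option 3 24, Option 4 15. Option 3 has a majority (≥20).

Option 3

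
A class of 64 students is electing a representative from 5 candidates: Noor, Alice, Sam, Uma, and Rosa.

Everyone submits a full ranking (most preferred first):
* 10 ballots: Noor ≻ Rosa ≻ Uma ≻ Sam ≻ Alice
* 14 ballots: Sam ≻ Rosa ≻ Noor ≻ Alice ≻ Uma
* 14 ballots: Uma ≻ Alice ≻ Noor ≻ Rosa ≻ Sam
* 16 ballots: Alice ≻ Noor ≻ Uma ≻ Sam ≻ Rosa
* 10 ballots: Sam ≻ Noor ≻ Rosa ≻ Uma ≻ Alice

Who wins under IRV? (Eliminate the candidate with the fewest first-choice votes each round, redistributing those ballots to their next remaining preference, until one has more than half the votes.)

Uma

Round 1: Noor 10, Alice 16, Sam 24, Uma 14, Rosa 0. Rosa eliminated.
Round 2: Noor 10, Alice 16, Sam 24, Uma 14. Noor eliminated.
Round 3: Alice 16, Sam 24, Uma 24. Alice eliminated.
Round 4: Sam 24, Uma 40. Uma has a majority (≥33).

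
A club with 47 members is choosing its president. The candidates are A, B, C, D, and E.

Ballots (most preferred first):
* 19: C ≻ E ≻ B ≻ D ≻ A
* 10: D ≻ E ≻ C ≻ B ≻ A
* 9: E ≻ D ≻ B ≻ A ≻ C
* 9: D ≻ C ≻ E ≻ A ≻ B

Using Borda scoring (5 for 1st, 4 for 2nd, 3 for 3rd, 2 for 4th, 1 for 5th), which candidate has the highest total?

E

A: 19×1 + 10×1 + 9×2 + 9×2 = 65
B: 19×3 + 10×2 + 9×3 + 9×1 = 113
C: 19×5 + 10×3 + 9×1 + 9×4 = 170
D: 19×2 + 10×5 + 9×4 + 9×5 = 169
E: 19×4 + 10×4 + 9×5 + 9×3 = 188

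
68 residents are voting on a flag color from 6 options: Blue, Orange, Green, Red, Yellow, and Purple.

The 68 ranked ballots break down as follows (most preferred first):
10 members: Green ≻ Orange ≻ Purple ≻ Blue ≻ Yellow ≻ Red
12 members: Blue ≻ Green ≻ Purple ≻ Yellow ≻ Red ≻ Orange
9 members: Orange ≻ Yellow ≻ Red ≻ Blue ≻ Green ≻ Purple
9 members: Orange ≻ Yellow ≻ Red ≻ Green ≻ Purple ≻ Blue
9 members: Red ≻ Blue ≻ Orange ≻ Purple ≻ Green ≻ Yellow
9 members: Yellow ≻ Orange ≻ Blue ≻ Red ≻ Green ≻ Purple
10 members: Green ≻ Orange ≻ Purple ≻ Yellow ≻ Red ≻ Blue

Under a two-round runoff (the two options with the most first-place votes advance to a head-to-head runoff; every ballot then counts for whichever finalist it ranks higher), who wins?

Round 1 first-place votes: Blue 12, Orange 18, Green 20, Red 9, Yellow 9, Purple 0. Green and Orange advance.
Runoff: Green is ranked above Orange on 32 ballots, Orange above Green on 36.

Orange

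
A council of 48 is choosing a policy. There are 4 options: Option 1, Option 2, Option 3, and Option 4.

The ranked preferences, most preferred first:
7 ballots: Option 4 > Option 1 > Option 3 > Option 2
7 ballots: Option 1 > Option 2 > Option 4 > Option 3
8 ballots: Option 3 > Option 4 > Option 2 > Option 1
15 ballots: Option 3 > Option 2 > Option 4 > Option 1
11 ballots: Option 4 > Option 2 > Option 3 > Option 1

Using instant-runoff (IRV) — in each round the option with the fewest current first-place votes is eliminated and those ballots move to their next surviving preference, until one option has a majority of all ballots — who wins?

Round 1: Option 1 7, Option 2 0, Option 3 23, Option 4 18. Option 2 eliminated.
Round 2: Option 1 7, Option 3 23, Option 4 18. Option 1 eliminated.
Round 3: Option 3 23, Option 4 25. Option 4 has a majority (≥25).

Option 4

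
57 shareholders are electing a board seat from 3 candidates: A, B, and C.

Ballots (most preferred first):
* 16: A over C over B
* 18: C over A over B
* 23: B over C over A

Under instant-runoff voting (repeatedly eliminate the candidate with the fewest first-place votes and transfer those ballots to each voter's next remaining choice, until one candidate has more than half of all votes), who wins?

Round 1: A 16, B 23, C 18. A eliminated.
Round 2: B 23, C 34. C has a majority (≥29).

C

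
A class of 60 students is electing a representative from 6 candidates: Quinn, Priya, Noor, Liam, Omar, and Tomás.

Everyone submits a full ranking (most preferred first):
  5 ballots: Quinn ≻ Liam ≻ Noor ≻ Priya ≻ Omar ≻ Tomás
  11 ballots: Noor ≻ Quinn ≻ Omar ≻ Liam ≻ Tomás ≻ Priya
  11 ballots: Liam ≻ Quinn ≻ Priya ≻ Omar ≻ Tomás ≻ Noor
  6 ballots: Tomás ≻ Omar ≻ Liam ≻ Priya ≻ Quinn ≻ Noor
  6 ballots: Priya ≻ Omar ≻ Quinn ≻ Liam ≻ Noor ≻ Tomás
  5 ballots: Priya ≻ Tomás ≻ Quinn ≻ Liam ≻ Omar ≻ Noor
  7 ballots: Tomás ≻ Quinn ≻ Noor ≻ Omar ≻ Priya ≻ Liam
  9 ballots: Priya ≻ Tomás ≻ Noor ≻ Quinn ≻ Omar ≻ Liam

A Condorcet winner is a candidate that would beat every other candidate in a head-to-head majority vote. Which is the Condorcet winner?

Quinn

Quinn vs Priya: 34–26
Quinn vs Noor: 40–20
Quinn vs Liam: 43–17
Quinn vs Omar: 48–12
Quinn vs Tomás: 33–27
Quinn beats every other candidate.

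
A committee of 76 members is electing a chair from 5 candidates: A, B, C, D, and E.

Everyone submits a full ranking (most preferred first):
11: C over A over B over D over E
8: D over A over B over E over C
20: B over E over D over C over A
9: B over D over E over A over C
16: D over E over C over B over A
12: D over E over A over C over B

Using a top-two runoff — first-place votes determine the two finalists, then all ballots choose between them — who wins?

B

Round 1 first-place votes: A 0, B 29, C 11, D 36, E 0. D and B advance.
Runoff: D is ranked above B on 36 ballots, B above D on 40.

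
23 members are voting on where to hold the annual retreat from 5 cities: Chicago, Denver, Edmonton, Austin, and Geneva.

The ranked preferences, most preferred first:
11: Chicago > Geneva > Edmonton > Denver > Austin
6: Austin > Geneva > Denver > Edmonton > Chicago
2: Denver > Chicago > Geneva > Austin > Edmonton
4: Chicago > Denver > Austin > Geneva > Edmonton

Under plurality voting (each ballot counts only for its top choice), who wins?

Chicago

First-place votes: Chicago 15, Denver 2, Edmonton 0, Austin 6, Geneva 0.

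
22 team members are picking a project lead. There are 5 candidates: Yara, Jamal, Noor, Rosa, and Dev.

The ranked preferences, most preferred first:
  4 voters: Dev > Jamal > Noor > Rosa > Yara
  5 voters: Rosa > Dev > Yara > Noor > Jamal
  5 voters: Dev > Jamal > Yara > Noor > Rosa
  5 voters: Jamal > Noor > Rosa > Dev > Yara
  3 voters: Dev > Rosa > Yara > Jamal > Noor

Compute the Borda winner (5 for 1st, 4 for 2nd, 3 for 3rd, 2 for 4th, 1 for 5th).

Yara: 4×1 + 5×3 + 5×3 + 5×1 + 3×3 = 48
Jamal: 4×4 + 5×1 + 5×4 + 5×5 + 3×2 = 72
Noor: 4×3 + 5×2 + 5×2 + 5×4 + 3×1 = 55
Rosa: 4×2 + 5×5 + 5×1 + 5×3 + 3×4 = 65
Dev: 4×5 + 5×4 + 5×5 + 5×2 + 3×5 = 90

Dev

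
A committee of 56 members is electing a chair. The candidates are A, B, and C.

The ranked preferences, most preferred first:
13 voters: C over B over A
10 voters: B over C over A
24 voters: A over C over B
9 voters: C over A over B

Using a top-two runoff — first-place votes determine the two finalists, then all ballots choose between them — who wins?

C

Round 1 first-place votes: A 24, B 10, C 22. A and C advance.
Runoff: A is ranked above C on 24 ballots, C above A on 32.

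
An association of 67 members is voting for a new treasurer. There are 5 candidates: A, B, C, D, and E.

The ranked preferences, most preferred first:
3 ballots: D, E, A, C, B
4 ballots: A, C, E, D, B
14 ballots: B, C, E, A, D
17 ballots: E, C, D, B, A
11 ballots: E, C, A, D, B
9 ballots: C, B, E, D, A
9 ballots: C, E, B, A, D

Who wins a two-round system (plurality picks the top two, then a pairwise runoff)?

C

Round 1 first-place votes: A 4, B 14, C 18, D 3, E 28. E and C advance.
Runoff: E is ranked above C on 31 ballots, C above E on 36.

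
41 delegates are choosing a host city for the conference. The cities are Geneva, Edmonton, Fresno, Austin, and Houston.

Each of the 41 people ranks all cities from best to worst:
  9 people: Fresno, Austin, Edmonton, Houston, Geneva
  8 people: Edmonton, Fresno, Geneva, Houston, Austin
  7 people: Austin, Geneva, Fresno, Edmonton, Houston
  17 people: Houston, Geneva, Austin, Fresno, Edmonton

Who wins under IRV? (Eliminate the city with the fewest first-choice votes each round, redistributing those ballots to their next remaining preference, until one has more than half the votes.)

Fresno

Round 1: Geneva 0, Edmonton 8, Fresno 9, Austin 7, Houston 17. Geneva eliminated.
Round 2: Edmonton 8, Fresno 9, Austin 7, Houston 17. Austin eliminated.
Round 3: Edmonton 8, Fresno 16, Houston 17. Edmonton eliminated.
Round 4: Fresno 24, Houston 17. Fresno has a majority (≥21).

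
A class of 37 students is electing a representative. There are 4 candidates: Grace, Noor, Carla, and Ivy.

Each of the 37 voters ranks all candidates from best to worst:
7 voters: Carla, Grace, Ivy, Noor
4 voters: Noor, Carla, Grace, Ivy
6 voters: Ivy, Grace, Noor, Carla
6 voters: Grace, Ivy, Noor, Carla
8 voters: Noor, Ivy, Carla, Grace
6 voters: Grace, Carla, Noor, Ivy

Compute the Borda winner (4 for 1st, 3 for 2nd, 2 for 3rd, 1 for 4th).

Grace

Grace: 7×3 + 4×2 + 6×3 + 6×4 + 8×1 + 6×4 = 103
Noor: 7×1 + 4×4 + 6×2 + 6×2 + 8×4 + 6×2 = 91
Carla: 7×4 + 4×3 + 6×1 + 6×1 + 8×2 + 6×3 = 86
Ivy: 7×2 + 4×1 + 6×4 + 6×3 + 8×3 + 6×1 = 90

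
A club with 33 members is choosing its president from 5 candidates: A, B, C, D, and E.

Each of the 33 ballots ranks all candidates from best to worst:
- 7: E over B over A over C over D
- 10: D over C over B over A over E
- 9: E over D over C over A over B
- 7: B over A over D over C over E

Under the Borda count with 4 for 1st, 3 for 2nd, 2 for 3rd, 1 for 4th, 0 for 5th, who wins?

D

A: 7×2 + 10×1 + 9×1 + 7×3 = 54
B: 7×3 + 10×2 + 9×0 + 7×4 = 69
C: 7×1 + 10×3 + 9×2 + 7×1 = 62
D: 7×0 + 10×4 + 9×3 + 7×2 = 81
E: 7×4 + 10×0 + 9×4 + 7×0 = 64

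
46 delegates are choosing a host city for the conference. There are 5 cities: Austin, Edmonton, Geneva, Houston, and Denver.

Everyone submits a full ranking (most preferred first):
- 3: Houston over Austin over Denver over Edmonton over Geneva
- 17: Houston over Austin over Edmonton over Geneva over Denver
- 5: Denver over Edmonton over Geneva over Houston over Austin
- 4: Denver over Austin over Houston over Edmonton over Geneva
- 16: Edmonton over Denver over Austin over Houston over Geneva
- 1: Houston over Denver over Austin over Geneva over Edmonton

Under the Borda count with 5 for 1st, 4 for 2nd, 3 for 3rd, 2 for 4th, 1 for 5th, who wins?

Edmonton

Austin: 3×4 + 17×4 + 5×1 + 4×4 + 16×3 + 1×3 = 152
Edmonton: 3×2 + 17×3 + 5×4 + 4×2 + 16×5 + 1×1 = 166
Geneva: 3×1 + 17×2 + 5×3 + 4×1 + 16×1 + 1×2 = 74
Houston: 3×5 + 17×5 + 5×2 + 4×3 + 16×2 + 1×5 = 159
Denver: 3×3 + 17×1 + 5×5 + 4×5 + 16×4 + 1×4 = 139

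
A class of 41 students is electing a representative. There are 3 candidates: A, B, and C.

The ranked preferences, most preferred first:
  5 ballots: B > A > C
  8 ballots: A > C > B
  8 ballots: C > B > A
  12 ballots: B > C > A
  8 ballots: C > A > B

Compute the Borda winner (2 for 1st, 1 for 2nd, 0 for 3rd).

C

A: 5×1 + 8×2 + 8×0 + 12×0 + 8×1 = 29
B: 5×2 + 8×0 + 8×1 + 12×2 + 8×0 = 42
C: 5×0 + 8×1 + 8×2 + 12×1 + 8×2 = 52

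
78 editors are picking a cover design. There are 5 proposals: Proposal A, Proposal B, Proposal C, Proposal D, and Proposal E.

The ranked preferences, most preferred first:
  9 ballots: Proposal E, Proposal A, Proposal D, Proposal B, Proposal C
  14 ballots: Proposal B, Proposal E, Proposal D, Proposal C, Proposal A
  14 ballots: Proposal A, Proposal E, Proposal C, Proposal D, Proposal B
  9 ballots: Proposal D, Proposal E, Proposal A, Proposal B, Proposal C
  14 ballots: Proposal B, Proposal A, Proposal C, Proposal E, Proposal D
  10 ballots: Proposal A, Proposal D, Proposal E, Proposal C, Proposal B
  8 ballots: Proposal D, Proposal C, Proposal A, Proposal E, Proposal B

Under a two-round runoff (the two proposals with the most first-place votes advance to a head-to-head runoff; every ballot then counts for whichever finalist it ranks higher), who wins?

Proposal A

Round 1 first-place votes: Proposal A 24, Proposal B 28, Proposal C 0, Proposal D 17, Proposal E 9. Proposal B and Proposal A advance.
Runoff: Proposal B is ranked above Proposal A on 28 ballots, Proposal A above Proposal B on 50.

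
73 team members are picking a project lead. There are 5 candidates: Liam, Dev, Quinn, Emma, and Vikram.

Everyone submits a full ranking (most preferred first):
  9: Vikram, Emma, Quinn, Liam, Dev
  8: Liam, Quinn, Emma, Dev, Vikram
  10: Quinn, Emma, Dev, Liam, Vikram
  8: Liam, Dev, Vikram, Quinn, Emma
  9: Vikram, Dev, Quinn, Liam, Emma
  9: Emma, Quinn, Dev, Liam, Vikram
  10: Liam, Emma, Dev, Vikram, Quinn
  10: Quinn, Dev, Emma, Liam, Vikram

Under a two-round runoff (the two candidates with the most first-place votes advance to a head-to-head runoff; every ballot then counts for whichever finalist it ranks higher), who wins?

Quinn

Round 1 first-place votes: Liam 26, Dev 0, Quinn 20, Emma 9, Vikram 18. Liam and Quinn advance.
Runoff: Liam is ranked above Quinn on 26 ballots, Quinn above Liam on 47.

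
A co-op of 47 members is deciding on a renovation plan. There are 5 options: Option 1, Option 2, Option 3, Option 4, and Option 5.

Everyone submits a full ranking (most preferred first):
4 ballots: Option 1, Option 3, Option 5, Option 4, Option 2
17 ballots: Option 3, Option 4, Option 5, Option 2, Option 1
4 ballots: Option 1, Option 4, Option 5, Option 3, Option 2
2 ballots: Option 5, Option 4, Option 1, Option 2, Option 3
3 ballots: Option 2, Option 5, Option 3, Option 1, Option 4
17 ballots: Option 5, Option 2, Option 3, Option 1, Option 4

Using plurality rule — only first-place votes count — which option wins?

Option 5

First-place votes: Option 1 8, Option 2 3, Option 3 17, Option 4 0, Option 5 19.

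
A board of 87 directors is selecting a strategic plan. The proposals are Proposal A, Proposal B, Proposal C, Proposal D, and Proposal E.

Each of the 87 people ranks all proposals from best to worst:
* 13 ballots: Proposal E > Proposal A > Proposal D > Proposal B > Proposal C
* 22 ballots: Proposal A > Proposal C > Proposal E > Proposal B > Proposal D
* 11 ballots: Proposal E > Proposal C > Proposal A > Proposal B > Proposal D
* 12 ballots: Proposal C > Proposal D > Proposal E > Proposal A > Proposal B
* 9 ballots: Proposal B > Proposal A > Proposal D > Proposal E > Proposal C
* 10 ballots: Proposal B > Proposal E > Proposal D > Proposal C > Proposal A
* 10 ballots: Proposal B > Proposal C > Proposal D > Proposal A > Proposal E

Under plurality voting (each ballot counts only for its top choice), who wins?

First-place votes: Proposal A 22, Proposal B 29, Proposal C 12, Proposal D 0, Proposal E 24.

Proposal B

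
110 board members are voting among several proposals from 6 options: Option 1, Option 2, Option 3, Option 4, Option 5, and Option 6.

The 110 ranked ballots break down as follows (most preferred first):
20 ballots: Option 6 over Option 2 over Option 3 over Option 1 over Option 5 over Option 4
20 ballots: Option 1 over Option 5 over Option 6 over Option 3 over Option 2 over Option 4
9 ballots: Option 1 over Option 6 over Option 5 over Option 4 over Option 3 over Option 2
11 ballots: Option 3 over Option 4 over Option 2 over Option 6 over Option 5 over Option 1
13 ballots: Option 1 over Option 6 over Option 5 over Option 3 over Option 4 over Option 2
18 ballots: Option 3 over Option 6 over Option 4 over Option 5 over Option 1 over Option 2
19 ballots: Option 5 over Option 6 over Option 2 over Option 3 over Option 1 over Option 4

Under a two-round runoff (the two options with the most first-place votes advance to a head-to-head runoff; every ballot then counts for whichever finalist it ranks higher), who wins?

Option 3

Round 1 first-place votes: Option 1 42, Option 2 0, Option 3 29, Option 4 0, Option 5 19, Option 6 20. Option 1 and Option 3 advance.
Runoff: Option 1 is ranked above Option 3 on 42 ballots, Option 3 above Option 1 on 68.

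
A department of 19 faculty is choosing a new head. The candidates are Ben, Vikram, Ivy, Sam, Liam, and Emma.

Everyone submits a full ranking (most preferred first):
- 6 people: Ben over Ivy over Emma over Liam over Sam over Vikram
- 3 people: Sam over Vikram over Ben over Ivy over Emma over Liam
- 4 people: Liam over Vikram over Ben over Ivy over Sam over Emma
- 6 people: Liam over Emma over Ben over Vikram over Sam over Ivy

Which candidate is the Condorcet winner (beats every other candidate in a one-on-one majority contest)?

Liam

Liam vs Ben: 10–9
Liam vs Vikram: 16–3
Liam vs Ivy: 10–9
Liam vs Sam: 16–3
Liam vs Emma: 10–9
Liam beats every other candidate.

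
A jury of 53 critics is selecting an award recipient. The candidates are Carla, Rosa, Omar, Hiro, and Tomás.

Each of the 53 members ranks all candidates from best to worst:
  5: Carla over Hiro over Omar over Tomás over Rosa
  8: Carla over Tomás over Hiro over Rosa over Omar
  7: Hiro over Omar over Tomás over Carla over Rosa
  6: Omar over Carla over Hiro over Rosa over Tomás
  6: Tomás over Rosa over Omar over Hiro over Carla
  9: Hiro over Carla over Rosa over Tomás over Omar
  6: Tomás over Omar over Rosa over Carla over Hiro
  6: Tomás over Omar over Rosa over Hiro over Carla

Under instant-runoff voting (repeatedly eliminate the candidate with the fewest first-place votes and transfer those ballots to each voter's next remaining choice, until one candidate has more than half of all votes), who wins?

Carla

Round 1: Carla 13, Rosa 0, Omar 6, Hiro 16, Tomás 18. Rosa eliminated.
Round 2: Carla 13, Omar 6, Hiro 16, Tomás 18. Omar eliminated.
Round 3: Carla 19, Hiro 16, Tomás 18. Hiro eliminated.
Round 4: Carla 28, Tomás 25. Carla has a majority (≥27).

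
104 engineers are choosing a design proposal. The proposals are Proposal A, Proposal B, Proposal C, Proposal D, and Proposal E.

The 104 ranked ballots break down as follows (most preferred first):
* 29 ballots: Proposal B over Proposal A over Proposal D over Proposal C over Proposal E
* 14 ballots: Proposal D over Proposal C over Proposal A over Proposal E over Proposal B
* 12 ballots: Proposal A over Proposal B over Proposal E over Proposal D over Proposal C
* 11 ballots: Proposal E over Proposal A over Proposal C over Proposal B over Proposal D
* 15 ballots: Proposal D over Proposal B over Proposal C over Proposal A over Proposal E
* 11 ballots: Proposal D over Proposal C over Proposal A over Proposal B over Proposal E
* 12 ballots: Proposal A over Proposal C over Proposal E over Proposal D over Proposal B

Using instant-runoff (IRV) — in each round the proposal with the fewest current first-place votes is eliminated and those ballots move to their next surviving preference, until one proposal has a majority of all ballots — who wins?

Proposal A

Round 1: Proposal A 24, Proposal B 29, Proposal C 0, Proposal D 40, Proposal E 11. Proposal C eliminated.
Round 2: Proposal A 24, Proposal B 29, Proposal D 40, Proposal E 11. Proposal E eliminated.
Round 3: Proposal A 35, Proposal B 29, Proposal D 40. Proposal B eliminated.
Round 4: Proposal A 64, Proposal D 40. Proposal A has a majority (≥53).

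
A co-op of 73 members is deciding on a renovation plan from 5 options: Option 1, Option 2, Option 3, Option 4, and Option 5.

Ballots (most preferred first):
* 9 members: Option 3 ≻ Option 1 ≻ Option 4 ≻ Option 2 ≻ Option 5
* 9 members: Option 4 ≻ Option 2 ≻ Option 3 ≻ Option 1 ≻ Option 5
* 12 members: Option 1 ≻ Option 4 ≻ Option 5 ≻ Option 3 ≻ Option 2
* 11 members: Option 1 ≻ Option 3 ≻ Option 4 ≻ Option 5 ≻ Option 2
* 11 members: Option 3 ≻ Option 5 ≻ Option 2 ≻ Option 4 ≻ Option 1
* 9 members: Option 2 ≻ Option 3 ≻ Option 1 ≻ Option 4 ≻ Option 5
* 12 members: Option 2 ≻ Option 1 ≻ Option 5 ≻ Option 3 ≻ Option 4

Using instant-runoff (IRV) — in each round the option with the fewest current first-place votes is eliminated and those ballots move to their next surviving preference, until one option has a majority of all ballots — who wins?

Option 2

Round 1: Option 1 23, Option 2 21, Option 3 20, Option 4 9, Option 5 0. Option 5 eliminated.
Round 2: Option 1 23, Option 2 21, Option 3 20, Option 4 9. Option 4 eliminated.
Round 3: Option 1 23, Option 2 30, Option 3 20. Option 3 eliminated.
Round 4: Option 1 32, Option 2 41. Option 2 has a majority (≥37).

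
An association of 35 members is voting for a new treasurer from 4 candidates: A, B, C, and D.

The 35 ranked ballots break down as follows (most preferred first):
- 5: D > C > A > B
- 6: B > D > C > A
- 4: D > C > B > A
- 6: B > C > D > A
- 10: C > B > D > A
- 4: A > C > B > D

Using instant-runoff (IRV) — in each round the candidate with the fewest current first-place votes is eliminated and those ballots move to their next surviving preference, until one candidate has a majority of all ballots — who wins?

Round 1: A 4, B 12, C 10, D 9. A eliminated.
Round 2: B 12, C 14, D 9. D eliminated.
Round 3: B 12, C 23. C has a majority (≥18).

C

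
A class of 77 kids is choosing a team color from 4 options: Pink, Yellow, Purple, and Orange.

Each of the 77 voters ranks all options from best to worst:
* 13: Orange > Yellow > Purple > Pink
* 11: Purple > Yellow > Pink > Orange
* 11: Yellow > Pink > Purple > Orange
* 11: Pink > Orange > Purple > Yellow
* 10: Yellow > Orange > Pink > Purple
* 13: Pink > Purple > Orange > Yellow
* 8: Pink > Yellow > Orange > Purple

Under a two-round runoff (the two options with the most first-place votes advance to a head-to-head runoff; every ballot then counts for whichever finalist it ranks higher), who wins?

Round 1 first-place votes: Pink 32, Yellow 21, Purple 11, Orange 13. Pink and Yellow advance.
Runoff: Pink is ranked above Yellow on 32 ballots, Yellow above Pink on 45.

Yellow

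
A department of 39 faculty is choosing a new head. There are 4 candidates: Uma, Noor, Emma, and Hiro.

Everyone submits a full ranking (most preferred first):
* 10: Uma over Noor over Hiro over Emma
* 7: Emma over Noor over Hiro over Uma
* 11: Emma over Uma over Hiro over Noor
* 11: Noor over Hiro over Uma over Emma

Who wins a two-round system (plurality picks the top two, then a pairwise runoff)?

Noor

Round 1 first-place votes: Uma 10, Noor 11, Emma 18, Hiro 0. Emma and Noor advance.
Runoff: Emma is ranked above Noor on 18 ballots, Noor above Emma on 21.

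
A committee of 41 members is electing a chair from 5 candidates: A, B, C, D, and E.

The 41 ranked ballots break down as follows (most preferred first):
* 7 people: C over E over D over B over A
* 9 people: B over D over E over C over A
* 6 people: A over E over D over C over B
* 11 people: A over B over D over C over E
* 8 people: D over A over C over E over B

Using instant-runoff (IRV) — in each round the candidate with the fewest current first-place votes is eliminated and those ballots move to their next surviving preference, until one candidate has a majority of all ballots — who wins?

Round 1: A 17, B 9, C 7, D 8, E 0. E eliminated.
Round 2: A 17, B 9, C 7, D 8. C eliminated.
Round 3: A 17, B 9, D 15. B eliminated.
Round 4: A 17, D 24. D has a majority (≥21).

D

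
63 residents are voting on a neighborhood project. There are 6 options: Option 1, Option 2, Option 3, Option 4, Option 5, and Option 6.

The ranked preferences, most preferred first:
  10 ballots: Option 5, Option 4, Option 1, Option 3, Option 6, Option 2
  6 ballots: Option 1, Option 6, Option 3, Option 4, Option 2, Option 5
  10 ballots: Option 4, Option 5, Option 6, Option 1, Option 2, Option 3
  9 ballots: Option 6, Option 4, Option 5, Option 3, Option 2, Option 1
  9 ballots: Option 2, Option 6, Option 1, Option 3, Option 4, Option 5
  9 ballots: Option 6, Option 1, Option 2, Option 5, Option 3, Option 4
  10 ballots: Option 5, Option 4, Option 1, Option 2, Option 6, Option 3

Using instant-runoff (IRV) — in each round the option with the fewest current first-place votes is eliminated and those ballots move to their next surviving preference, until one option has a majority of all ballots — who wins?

Round 1: Option 1 6, Option 2 9, Option 3 0, Option 4 10, Option 5 20, Option 6 18. Option 3 eliminated.
Round 2: Option 1 6, Option 2 9, Option 4 10, Option 5 20, Option 6 18. Option 1 eliminated.
Round 3: Option 2 9, Option 4 10, Option 5 20, Option 6 24. Option 2 eliminated.
Round 4: Option 4 10, Option 5 20, Option 6 33. Option 6 has a majority (≥32).

Option 6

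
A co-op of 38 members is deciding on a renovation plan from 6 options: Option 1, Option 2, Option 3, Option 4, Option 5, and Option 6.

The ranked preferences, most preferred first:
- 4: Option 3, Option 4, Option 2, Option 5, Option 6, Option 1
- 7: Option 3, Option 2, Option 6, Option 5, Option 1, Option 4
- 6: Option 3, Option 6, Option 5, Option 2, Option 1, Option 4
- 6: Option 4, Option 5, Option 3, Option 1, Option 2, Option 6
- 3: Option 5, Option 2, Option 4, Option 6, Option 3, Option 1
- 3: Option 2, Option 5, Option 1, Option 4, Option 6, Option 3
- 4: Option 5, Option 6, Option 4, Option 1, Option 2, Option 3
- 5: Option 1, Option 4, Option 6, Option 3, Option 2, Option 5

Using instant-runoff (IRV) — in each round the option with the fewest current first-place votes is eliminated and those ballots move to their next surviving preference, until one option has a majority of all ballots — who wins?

Option 4

Round 1: Option 1 5, Option 2 3, Option 3 17, Option 4 6, Option 5 7, Option 6 0. Option 6 eliminated.
Round 2: Option 1 5, Option 2 3, Option 3 17, Option 4 6, Option 5 7. Option 2 eliminated.
Round 3: Option 1 5, Option 3 17, Option 4 6, Option 5 10. Option 1 eliminated.
Round 4: Option 3 17, Option 4 11, Option 5 10. Option 5 eliminated.
Round 5: Option 3 17, Option 4 21. Option 4 has a majority (≥20).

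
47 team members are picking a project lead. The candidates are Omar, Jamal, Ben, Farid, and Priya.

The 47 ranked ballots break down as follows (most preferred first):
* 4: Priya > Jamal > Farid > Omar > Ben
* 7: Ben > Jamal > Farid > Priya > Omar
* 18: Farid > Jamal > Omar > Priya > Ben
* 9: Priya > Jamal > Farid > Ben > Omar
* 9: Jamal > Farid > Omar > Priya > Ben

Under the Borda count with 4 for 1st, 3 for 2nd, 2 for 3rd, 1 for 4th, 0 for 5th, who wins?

Jamal

Omar: 4×1 + 7×0 + 18×2 + 9×0 + 9×2 = 58
Jamal: 4×3 + 7×3 + 18×3 + 9×3 + 9×4 = 150
Ben: 4×0 + 7×4 + 18×0 + 9×1 + 9×0 = 37
Farid: 4×2 + 7×2 + 18×4 + 9×2 + 9×3 = 139
Priya: 4×4 + 7×1 + 18×1 + 9×4 + 9×1 = 86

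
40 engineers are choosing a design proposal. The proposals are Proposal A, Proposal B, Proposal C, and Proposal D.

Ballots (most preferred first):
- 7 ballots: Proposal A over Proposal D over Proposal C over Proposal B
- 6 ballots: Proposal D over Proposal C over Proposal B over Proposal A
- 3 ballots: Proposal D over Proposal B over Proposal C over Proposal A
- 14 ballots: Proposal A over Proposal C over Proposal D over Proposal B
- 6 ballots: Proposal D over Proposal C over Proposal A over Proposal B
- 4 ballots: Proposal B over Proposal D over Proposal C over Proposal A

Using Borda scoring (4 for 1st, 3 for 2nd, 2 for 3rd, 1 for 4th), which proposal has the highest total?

Proposal D

Proposal A: 7×4 + 6×1 + 3×1 + 14×4 + 6×2 + 4×1 = 109
Proposal B: 7×1 + 6×2 + 3×3 + 14×1 + 6×1 + 4×4 = 64
Proposal C: 7×2 + 6×3 + 3×2 + 14×3 + 6×3 + 4×2 = 106
Proposal D: 7×3 + 6×4 + 3×4 + 14×2 + 6×4 + 4×3 = 121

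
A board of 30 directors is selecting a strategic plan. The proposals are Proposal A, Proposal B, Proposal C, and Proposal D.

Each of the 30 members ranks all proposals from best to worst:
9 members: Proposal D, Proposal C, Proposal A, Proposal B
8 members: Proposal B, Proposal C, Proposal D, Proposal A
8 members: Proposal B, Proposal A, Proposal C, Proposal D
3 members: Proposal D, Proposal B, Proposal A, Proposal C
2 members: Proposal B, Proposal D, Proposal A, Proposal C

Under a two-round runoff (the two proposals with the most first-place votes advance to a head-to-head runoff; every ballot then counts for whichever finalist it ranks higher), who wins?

Proposal B

Round 1 first-place votes: Proposal A 0, Proposal B 18, Proposal C 0, Proposal D 12. Proposal B and Proposal D advance.
Runoff: Proposal B is ranked above Proposal D on 18 ballots, Proposal D above Proposal B on 12.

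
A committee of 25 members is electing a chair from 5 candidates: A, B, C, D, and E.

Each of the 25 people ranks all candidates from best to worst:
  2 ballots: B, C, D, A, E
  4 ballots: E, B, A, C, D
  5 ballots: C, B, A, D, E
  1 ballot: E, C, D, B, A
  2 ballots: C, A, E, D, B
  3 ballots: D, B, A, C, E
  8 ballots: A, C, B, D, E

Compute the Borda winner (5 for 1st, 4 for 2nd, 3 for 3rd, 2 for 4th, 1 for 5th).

A: 2×2 + 4×3 + 5×3 + 1×1 + 2×4 + 3×3 + 8×5 = 89
B: 2×5 + 4×4 + 5×4 + 1×2 + 2×1 + 3×4 + 8×3 = 86
C: 2×4 + 4×2 + 5×5 + 1×4 + 2×5 + 3×2 + 8×4 = 93
D: 2×3 + 4×1 + 5×2 + 1×3 + 2×2 + 3×5 + 8×2 = 58
E: 2×1 + 4×5 + 5×1 + 1×5 + 2×3 + 3×1 + 8×1 = 49

C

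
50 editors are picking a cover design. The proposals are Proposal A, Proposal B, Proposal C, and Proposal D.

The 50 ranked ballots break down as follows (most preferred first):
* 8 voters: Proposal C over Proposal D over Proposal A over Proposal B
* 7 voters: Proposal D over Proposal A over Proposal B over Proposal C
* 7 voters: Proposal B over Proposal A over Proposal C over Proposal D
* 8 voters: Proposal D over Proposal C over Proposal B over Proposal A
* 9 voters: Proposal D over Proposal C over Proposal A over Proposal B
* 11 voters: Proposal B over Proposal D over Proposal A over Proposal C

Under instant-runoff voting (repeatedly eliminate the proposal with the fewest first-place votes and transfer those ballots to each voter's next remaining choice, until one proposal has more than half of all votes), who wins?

Proposal D

Round 1: Proposal A 0, Proposal B 18, Proposal C 8, Proposal D 24. Proposal A eliminated.
Round 2: Proposal B 18, Proposal C 8, Proposal D 24. Proposal C eliminated.
Round 3: Proposal B 18, Proposal D 32. Proposal D has a majority (≥26).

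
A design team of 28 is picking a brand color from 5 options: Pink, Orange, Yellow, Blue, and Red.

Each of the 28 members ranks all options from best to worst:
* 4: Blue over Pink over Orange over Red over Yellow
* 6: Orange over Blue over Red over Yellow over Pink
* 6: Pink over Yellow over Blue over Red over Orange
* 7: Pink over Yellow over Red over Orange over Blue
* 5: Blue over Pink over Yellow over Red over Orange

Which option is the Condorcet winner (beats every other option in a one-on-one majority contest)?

Blue vs Pink: 15–13
Blue vs Orange: 15–13
Blue vs Yellow: 15–13
Blue vs Red: 21–7
Blue beats every other option.

Blue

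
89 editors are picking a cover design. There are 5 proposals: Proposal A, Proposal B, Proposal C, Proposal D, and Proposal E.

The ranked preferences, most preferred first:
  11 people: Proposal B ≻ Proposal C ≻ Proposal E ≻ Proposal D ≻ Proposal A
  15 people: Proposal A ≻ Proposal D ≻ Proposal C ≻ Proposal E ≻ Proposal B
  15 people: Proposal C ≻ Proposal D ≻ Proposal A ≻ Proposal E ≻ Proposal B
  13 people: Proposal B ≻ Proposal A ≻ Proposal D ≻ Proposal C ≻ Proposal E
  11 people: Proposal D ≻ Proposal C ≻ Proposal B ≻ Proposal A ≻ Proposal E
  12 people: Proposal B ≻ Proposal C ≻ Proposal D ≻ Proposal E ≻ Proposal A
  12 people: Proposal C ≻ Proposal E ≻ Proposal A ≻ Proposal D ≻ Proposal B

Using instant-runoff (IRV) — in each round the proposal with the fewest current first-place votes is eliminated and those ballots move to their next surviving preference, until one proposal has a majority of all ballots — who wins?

Proposal C

Round 1: Proposal A 15, Proposal B 36, Proposal C 27, Proposal D 11, Proposal E 0. Proposal E eliminated.
Round 2: Proposal A 15, Proposal B 36, Proposal C 27, Proposal D 11. Proposal D eliminated.
Round 3: Proposal A 15, Proposal B 36, Proposal C 38. Proposal A eliminated.
Round 4: Proposal B 36, Proposal C 53. Proposal C has a majority (≥45).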